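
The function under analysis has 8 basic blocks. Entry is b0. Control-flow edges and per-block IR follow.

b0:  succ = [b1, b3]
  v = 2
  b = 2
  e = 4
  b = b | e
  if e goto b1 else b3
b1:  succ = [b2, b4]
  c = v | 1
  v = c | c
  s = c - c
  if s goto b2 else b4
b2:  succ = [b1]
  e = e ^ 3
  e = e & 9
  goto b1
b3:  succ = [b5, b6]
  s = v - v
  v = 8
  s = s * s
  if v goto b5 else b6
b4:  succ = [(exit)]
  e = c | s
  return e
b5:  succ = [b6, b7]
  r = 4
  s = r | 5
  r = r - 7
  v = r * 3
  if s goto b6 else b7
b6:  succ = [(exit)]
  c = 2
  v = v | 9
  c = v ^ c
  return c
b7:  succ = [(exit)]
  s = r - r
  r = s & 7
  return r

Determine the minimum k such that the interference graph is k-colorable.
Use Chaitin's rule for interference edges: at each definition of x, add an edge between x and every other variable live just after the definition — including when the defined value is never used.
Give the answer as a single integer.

Per-block:
  b0: {b,e,v} / ∅
  b1: {c,s,v} / {v}
  b2: {e} / {e}
  b3: {s,v} / {v}
  b4: {e} / {c,s}
  b5: {r,s,v} / ∅
  b6: {c,v} / {v}
  b7: {r,s} / {r}

Live sets:
  b0 li=∅ lo={e,v}
  b1 li={e,v} lo={c,e,s,v}
  b2 li={e,v} lo={e,v}
  b3 li={v} lo={v}
  b4 li={c,s} lo=∅
  b5 li=∅ lo={r,v}
  b6 li={v} lo=∅
  b7 li={r} lo=∅

Interfere edges:
  b — {e,v}
  c — {e,s,v}
  e — {b,c,s,v}
  r — {s,v}
  s — {c,e,r,v}
  v — {b,c,e,r,s}

Colouring:
  clique {c,e,s,v} ⇒ need ≥ 4
  assign b→R2 c→R3 e→R1 r→R1 s→R2 v→R0 — no edge inside a register ⇒ χ ≤ 4
  χ = 4

Answer: 4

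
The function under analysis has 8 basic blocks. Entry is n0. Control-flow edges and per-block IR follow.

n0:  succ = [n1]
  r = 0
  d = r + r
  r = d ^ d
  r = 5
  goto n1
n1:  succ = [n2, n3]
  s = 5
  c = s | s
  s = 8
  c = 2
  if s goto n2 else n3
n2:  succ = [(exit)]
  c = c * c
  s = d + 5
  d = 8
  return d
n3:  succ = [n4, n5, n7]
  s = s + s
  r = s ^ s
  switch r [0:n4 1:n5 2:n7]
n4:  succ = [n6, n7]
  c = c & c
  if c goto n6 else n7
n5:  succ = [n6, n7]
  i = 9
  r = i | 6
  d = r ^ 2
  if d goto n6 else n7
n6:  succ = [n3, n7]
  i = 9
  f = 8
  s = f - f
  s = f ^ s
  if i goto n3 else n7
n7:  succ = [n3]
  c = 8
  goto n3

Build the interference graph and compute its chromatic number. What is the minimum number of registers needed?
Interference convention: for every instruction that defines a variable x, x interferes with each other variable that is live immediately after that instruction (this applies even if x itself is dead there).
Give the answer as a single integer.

Answer: 4

Working:
Per-block:
  n0: def={d,r} ue=∅
  n1: def={c,s} ue=∅
  n2: def={c,d,s} ue={c,d}
  n3: def={r,s} ue={s}
  n4: def={c} ue={c}
  n5: def={d,i,r} ue=∅
  n6: def={f,i,s} ue=∅
  n7: def={c} ue=∅

Liveness:
  live n0: ∅→{d}
  live n1: {d}→{c,d,s}
  live n2: {c,d}→∅
  live n3: {c,s}→{c,s}
  live n4: {c,s}→{c,s}
  live n5: {c,s}→{c,s}
  live n6: {c}→{c,s}
  live n7: {s}→{c,s}

Interference:
  c — {d,f,i,r,s}
  d — {c,r,s}
  f — {c,i,s}
  i — {c,f,s}
  r — {c,d,s}
  s — {c,d,f,i,r}

Chromatic number:
  {c,d,r,s} pairwise interfere (4-clique) ⇒ χ ≥ 4
  assign c→c0 d→c2 f→c2 i→c3 r→c3 s→c1 — no edge inside a register ⇒ χ ≤ 4
  χ = 4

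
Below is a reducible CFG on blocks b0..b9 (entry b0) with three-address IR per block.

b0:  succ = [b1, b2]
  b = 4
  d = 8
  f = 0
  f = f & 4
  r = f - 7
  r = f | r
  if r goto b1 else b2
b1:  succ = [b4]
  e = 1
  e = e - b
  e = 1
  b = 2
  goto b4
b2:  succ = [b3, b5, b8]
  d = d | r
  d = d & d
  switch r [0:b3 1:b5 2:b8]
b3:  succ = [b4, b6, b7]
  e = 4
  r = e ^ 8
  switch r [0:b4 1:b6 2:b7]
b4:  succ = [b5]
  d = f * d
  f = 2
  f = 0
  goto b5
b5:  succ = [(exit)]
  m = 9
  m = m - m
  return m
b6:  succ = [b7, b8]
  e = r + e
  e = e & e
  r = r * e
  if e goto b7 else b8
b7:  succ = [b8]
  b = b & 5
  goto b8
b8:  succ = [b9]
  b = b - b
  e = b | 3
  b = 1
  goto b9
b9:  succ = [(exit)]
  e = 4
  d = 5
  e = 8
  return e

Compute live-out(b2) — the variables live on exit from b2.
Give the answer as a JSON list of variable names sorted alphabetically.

Answer: ["b", "d", "f"]

Analysis:
Per-block:
  b0: {b,d,f,r} / ∅
  b1: {b,e} / {b}
  b2: {d} / {d,r}
  b3: {e,r} / ∅
  b4: {d,f} / {d,f}
  b5: {m} / ∅
  b6: {e,r} / {e,r}
  b7: {b} / {b}
  b8: {b,e} / {b}
  b9: {d,e} / ∅

Backward fixpoint:
  b0: in=∅ out={b,d,f,r}
  b1: in={b,d,f} out={d,f}
  b2: in={b,d,f,r} out={b,d,f}
  b3: in={b,d,f} out={b,d,e,f,r}
  b4: in={d,f} out=∅
  b5: in=∅ out=∅
  b6: in={b,e,r} out={b}
  b7: in={b} out={b}
  b8: in={b} out=∅
  b9: in=∅ out=∅

live-out(b2) = ["b", "d", "f"]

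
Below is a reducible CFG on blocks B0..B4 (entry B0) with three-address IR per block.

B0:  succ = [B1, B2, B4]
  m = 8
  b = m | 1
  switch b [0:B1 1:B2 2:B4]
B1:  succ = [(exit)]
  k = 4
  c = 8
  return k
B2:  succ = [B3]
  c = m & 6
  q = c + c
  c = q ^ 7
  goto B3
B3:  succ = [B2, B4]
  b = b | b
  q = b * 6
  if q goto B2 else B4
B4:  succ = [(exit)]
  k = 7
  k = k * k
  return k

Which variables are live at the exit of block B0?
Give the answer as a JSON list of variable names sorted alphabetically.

Answer: ["b", "m"]

Analysis:
Block summaries:
  B0 def {b,m} use ∅
  B1 def {c,k} use ∅
  B2 def {c,q} use {m}
  B3 def {b,q} use {b}
  B4 def {k} use ∅

Live sets:
  B0 li=∅ lo={b,m}
  B1 li=∅ lo=∅
  B2 li={b,m} lo={b,m}
  B3 li={b,m} lo={b,m}
  B4 li=∅ lo=∅

live-out(B0) = ["b", "m"]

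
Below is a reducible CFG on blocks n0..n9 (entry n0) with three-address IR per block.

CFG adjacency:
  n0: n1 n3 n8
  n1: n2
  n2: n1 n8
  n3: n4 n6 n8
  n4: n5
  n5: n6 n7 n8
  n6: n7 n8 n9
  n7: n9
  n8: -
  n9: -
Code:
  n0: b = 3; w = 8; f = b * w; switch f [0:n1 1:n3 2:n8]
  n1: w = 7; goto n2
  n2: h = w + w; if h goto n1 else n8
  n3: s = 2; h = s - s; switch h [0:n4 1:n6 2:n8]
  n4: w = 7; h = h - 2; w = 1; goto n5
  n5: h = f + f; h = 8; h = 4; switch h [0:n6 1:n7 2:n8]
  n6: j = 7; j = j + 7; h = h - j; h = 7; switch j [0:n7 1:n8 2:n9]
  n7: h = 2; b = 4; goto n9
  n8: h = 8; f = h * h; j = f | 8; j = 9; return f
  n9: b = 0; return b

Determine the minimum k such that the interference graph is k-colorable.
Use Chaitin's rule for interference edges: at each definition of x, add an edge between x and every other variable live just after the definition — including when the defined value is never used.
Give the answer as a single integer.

Answer: 3

Derivation:
def/use:
  n0: def={b,f,w} ue=∅
  n1: def={w} ue=∅
  n2: def={h} ue={w}
  n3: def={h,s} ue=∅
  n4: def={h,w} ue={h}
  n5: def={h} ue={f}
  n6: def={h,j} ue={h}
  n7: def={b,h} ue=∅
  n8: def={f,h,j} ue=∅
  n9: def={b} ue=∅

Live sets:
  n0 li=∅ lo={f}
  n1 li=∅ lo={w}
  n2 li={w} lo=∅
  n3 li={f} lo={f,h}
  n4 li={f,h} lo={f}
  n5 li={f} lo={h}
  n6 li={h} lo=∅
  n7 li=∅ lo=∅
  n8 li=∅ lo=∅
  n9 li=∅ lo=∅

Conflict graph:
  b: {w}
  f: {h,j,s,w}
  h: {f,j,w}
  j: {f,h}
  s: {f}
  w: {b,f,h}

Chromatic number:
  clique {f,h,j} ⇒ need ≥ 3
  3-colouring: c0={b,f}  c1={h,s}  c2={j,w}
  χ = 3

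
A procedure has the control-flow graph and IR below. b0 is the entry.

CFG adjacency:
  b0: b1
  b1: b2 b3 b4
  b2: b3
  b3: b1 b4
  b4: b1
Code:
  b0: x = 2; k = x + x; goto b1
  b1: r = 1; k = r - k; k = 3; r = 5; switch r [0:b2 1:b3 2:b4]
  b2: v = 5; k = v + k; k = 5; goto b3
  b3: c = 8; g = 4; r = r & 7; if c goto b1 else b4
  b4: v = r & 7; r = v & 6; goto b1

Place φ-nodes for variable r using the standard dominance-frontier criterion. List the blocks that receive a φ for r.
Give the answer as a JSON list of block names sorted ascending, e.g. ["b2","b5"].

Answer: ["b1", "b4"]

Derivation:
idom tree: b1←b0 b2←b1 b3←b1 b4←b1
Join-block Dom:
  b1: preds {b0,b3,b4}: {b0} ∩ {b0,b1,b3} ∩ {b0,b1,b4} = {b0}; idom=b0
  b3: preds {b1,b2}: {b0,b1} ∩ {b0,b1,b2} = {b0,b1}; idom=b1
  b4: preds {b1,b3}: {b0,b1} ∩ {b0,b1,b3} = {b0,b1}; idom=b1

DF derivation:
  b1←b0: walk · to b0
  b1←b3: walk b3→b1 to b0
  b1←b4: walk b4→b1 to b0
  b3←b1: walk · to b1
  b3←b2: walk b2 to b1
  b4←b1: walk · to b1
  b4←b3: walk b3 to b1
  b0: DF=∅
  b1: DF={b1}
  b2: DF={b3}
  b3: DF={b1,b4}
  b4: DF={b1}

φ for r: defs {b1,b3,b4}
  DF⁺ = {b1,b4}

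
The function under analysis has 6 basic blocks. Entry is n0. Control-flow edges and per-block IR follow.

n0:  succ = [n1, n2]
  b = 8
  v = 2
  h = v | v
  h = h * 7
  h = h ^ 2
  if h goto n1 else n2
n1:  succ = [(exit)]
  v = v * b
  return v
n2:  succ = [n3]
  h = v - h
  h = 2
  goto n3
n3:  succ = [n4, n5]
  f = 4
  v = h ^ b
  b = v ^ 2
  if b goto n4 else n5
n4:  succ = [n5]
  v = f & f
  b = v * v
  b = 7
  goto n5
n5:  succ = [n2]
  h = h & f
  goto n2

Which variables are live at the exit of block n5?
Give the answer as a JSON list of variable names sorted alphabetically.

Answer: ["b", "h", "v"]

Working:
Per-block:
  n0 def {b,h,v} use ∅
  n1 def {v} use {b,v}
  n2 def {h} use {h,v}
  n3 def {b,f,v} use {b,h}
  n4 def {b,v} use {f}
  n5 def {h} use {f,h}

Backward fixpoint:
  live n0: ∅→{b,h,v}
  live n1: {b,v}→∅
  live n2: {b,h,v}→{b,h}
  live n3: {b,h}→{b,f,h,v}
  live n4: {f,h}→{b,f,h,v}
  live n5: {b,f,h,v}→{b,h,v}

live-out(n5) = ["b", "h", "v"]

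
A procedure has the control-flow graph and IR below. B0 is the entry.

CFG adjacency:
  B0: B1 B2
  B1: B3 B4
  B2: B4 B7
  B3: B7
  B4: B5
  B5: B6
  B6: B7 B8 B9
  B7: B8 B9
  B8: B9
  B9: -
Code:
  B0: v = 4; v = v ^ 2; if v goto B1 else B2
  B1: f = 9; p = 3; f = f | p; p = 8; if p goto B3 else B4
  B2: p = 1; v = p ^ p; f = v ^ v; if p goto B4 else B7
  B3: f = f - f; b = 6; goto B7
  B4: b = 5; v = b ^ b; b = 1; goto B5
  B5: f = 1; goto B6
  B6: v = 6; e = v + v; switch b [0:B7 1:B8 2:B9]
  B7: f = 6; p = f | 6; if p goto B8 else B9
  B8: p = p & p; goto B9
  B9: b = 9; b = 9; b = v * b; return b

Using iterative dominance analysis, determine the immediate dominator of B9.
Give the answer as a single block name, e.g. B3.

idom tree: B1←B0 B2←B0 B3←B1 B4←B0 B5←B4 B6←B5 B7←B0 B8←B0 B9←B0
Dom at joins:
  B4: preds {B1,B2}: {B0,B1} ∩ {B0,B2} = {B0}; idom=B0
  B7: preds {B2,B3,B6}: {B0,B2} ∩ {B0,B1,B3} ∩ {B0,B4,B5,B6} = {B0}; idom=B0
  B8: preds {B6,B7}: {B0,B4,B5,B6} ∩ {B0,B7} = {B0}; idom=B0
  B9: preds {B6,B7,B8}: {B0,B4,B5,B6} ∩ {B0,B7} ∩ {B0,B8} = {B0}; idom=B0

idom(B9) = B0

Answer: B0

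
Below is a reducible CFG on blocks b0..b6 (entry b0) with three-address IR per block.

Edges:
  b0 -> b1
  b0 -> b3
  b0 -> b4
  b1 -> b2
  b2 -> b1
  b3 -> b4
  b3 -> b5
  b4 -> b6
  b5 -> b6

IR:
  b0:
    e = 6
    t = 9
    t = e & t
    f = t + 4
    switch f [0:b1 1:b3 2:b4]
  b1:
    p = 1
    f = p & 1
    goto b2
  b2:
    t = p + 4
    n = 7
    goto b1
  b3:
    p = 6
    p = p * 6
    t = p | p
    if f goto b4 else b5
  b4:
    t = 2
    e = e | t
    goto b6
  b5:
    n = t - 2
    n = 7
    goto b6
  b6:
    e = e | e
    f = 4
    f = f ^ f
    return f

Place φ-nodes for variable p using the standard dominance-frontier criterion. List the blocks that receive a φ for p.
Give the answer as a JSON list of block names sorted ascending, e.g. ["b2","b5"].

Answer: ["b1", "b4", "b6"]

Working:
idom tree: b1←b0 b2←b1 b3←b0 b4←b0 b5←b3 b6←b0
Dom at joins:
  b1: preds {b0,b2}: {b0} ∩ {b0,b1,b2} = {b0}; idom=b0
  b4: preds {b0,b3}: {b0} ∩ {b0,b3} = {b0}; idom=b0
  b6: preds {b4,b5}: {b0,b4} ∩ {b0,b3,b5} = {b0}; idom=b0

DF walk-up:
  join b1 pred b0: · stop@b0
  join b1 pred b2: b2→b1 stop@b0
  join b4 pred b0: · stop@b0
  join b4 pred b3: b3 stop@b0
  join b6 pred b4: b4 stop@b0
  join b6 pred b5: b5→b3 stop@b0
  b0 → ∅
  b1 → {b1}
  b2 → {b1}
  b3 → {b4,b6}
  b4 → {b6}
  b5 → {b6}
  b6 → ∅

φ for p: defs {b1,b3}
  DF⁺ = {b1,b4,b6}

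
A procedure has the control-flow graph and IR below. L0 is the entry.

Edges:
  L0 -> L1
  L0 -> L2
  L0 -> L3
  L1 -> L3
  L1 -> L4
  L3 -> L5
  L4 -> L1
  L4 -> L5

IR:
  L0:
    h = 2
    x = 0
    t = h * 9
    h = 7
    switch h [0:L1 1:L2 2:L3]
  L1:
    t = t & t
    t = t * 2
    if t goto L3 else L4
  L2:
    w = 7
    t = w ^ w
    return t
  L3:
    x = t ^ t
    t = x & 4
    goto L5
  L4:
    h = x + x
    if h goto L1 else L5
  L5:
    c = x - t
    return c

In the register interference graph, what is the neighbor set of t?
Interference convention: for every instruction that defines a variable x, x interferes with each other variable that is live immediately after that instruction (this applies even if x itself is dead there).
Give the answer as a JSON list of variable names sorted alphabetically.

Answer: ["h", "x"]

Working:
def/use:
  L0: {h,t,x} / ∅
  L1: {t} / {t}
  L2: {t,w} / ∅
  L3: {t,x} / {t}
  L4: {h} / {x}
  L5: {c} / {t,x}

Live sets:
  live L0: ∅→{t,x}
  live L1: {t,x}→{t,x}
  live L2: ∅→∅
  live L3: {t}→{t,x}
  live L4: {t,x}→{t,x}
  live L5: {t,x}→∅

Conflict graph:
  c — ∅
  h — {t,x}
  t — {h,x}
  w — ∅
  x — {h,t}

N(t) = ["h", "x"]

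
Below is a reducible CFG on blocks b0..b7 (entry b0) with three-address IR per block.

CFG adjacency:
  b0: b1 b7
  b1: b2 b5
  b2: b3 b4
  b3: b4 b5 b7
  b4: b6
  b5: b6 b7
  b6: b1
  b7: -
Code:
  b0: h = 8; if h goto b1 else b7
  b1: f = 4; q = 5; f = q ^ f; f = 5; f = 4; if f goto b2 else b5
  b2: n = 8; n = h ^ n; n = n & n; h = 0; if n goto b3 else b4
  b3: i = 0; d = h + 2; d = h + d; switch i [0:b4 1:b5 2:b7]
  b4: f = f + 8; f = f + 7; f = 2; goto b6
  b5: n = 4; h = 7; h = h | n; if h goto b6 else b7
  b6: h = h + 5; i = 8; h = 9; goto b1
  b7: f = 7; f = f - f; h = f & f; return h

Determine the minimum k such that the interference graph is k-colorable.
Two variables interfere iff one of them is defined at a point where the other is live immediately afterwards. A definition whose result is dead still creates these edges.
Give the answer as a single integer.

Block summaries:
  b0: {h} / ∅
  b1: {f,q} / ∅
  b2: {h,n} / {h}
  b3: {d,i} / {h}
  b4: {f} / {f}
  b5: {h,n} / ∅
  b6: {h,i} / {h}
  b7: {f,h} / ∅

Live sets:
  live b0: ∅→{h}
  live b1: {h}→{f,h}
  live b2: {f,h}→{f,h}
  live b3: {f,h}→{f,h}
  live b4: {f,h}→{h}
  live b5: ∅→{h}
  live b6: {h}→{h}
  live b7: ∅→∅

Interfere edges:
  d — {f,h,i}
  f — {d,h,i,n,q}
  h — {d,f,i,n,q}
  i — {d,f,h}
  n — {f,h}
  q — {f,h}

Registers:
  lower bound: {d,f,h,i} mutually conflict ⇒ χ ≥ 4
  4-colouring: c0={f}  c1={h}  c2={d,n,q}  c3={i}
  χ = 4

Answer: 4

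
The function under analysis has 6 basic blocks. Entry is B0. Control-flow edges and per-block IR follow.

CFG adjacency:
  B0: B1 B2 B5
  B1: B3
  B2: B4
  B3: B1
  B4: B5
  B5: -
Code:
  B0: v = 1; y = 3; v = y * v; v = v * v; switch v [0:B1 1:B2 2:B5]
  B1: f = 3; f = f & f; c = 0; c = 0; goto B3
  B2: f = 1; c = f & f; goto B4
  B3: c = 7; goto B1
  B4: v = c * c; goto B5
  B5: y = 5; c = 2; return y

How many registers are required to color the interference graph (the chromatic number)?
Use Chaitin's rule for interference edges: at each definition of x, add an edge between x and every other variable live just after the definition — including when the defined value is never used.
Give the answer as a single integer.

Block summaries:
  B0: {v,y} / ∅
  B1: {c,f} / ∅
  B2: {c,f} / ∅
  B3: {c} / ∅
  B4: {v} / {c}
  B5: {c,y} / ∅

Liveness:
  B0 li=∅ lo=∅
  B1 li=∅ lo=∅
  B2 li=∅ lo={c}
  B3 li=∅ lo=∅
  B4 li={c} lo=∅
  B5 li=∅ lo=∅

Interfere edges:
  c — {y}
  f — ∅
  v — {y}
  y — {c,v}

Colouring:
  {c,y} pairwise interfere (2-clique) ⇒ χ ≥ 2
  2-colouring: c0={f,y}  c1={c,v}
  χ = 2

Answer: 2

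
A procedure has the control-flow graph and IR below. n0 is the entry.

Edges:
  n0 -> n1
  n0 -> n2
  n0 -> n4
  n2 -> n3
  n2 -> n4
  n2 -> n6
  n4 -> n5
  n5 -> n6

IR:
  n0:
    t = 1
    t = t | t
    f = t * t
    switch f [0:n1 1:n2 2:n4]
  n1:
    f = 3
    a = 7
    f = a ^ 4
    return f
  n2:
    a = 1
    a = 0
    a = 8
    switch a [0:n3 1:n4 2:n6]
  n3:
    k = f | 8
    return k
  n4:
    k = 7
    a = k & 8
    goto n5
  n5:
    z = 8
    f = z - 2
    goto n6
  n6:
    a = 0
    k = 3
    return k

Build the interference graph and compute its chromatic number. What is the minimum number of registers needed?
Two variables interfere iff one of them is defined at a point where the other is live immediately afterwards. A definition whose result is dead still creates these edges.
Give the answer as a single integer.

Per-block:
  n0 def {f,t} use ∅
  n1 def {a,f} use ∅
  n2 def {a} use ∅
  n3 def {k} use {f}
  n4 def {a,k} use ∅
  n5 def {f,z} use ∅
  n6 def {a,k} use ∅

Liveness:
  live n0: ∅→{f}
  live n1: ∅→∅
  live n2: {f}→{f}
  live n3: {f}→∅
  live n4: ∅→∅
  live n5: ∅→∅
  live n6: ∅→∅

Conflict graph:
  a↔{f}
  f↔{a}
  k↔∅
  t↔∅
  z↔∅

Colouring:
  clique {a,f} ⇒ need ≥ 2
  2-colouring: c0={a,k,t,z}  c1={f}
  χ = 2

Answer: 2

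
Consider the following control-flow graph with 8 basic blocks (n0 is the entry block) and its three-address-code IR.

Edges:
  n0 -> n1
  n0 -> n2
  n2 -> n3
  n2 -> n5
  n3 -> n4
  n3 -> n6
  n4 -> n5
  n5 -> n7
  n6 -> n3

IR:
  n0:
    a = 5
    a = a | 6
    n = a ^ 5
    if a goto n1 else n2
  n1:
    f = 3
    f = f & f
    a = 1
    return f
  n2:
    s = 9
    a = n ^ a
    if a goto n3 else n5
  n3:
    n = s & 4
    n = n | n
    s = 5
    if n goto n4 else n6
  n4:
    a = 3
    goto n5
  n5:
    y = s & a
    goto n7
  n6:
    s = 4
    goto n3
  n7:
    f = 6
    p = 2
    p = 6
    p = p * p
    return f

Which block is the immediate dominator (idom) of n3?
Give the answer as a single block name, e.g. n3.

idom tree: n1←n0 n2←n0 n3←n2 n4←n3 n5←n2 n6←n3 n7←n5
Join-block Dom:
  n3: preds {n2,n6}: {n0,n2} ∩ {n0,n2,n3,n6} = {n0,n2}; idom=n2
  n5: preds {n2,n4}: {n0,n2} ∩ {n0,n2,n3,n4} = {n0,n2}; idom=n2

idom(n3) = n2

Answer: n2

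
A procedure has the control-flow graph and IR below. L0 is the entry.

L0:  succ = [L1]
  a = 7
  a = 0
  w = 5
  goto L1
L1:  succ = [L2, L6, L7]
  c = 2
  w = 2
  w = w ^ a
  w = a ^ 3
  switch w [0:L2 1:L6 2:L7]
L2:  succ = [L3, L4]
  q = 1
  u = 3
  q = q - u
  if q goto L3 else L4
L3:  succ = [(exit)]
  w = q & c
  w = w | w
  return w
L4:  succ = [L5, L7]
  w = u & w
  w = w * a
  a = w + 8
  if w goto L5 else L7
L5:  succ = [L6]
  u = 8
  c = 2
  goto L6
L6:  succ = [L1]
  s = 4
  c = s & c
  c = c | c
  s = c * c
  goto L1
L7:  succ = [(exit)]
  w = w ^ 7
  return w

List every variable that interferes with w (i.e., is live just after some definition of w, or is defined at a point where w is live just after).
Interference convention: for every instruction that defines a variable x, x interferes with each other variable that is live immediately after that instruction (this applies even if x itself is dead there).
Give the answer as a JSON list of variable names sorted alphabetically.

Per-block:
  L0 def {a,w} use ∅
  L1 def {c,w} use {a}
  L2 def {q,u} use ∅
  L3 def {w} use {c,q}
  L4 def {a,w} use {a,u,w}
  L5 def {c,u} use ∅
  L6 def {c,s} use {c}
  L7 def {w} use {w}

Liveness:
  L0: in=∅ out={a}
  L1: in={a} out={a,c,w}
  L2: in={a,c,w} out={a,c,q,u,w}
  L3: in={c,q} out=∅
  L4: in={a,u,w} out={a,w}
  L5: in={a} out={a,c}
  L6: in={a,c} out={a}
  L7: in={w} out=∅

Conflict graph:
  a↔{c,q,s,u,w}
  c↔{a,q,s,u,w}
  q↔{a,c,u,w}
  s↔{a,c}
  u↔{a,c,q,w}
  w↔{a,c,q,u}

N(w) = ["a", "c", "q", "u"]

Answer: ["a", "c", "q", "u"]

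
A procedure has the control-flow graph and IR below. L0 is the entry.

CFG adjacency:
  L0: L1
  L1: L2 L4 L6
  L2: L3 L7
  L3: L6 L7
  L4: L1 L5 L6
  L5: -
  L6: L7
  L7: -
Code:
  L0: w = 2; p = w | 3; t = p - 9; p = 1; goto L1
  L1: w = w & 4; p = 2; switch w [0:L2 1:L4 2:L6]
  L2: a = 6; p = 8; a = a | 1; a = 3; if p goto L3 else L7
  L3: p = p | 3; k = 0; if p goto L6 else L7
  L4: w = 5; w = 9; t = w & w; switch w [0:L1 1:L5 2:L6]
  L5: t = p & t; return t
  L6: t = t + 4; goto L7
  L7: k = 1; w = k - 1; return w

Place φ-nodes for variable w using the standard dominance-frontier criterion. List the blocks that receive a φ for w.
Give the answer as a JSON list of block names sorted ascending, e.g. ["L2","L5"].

idom tree: L1←L0 L2←L1 L3←L2 L4←L1 L5←L4 L6←L1 L7←L1
Dom at joins:
  L1: preds {L0,L4}: {L0} ∩ {L0,L1,L4} = {L0}; idom=L0
  L6: preds {L1,L3,L4}: {L0,L1} ∩ {L0,L1,L2,L3} ∩ {L0,L1,L4} = {L0,L1}; idom=L1
  L7: preds {L2,L3,L6}: {L0,L1,L2} ∩ {L0,L1,L2,L3} ∩ {L0,L1,L6} = {L0,L1}; idom=L1

DF derivation:
  L1←L0: walk · to L0
  L1←L4: walk L4→L1 to L0
  L6←L1: walk · to L1
  L6←L3: walk L3→L2 to L1
  L6←L4: walk L4 to L1
  L7←L2: walk L2 to L1
  L7←L3: walk L3→L2 to L1
  L7←L6: walk L6 to L1
  L0: DF=∅
  L1: DF={L1}
  L2: DF={L6,L7}
  L3: DF={L6,L7}
  L4: DF={L1,L6}
  L5: DF=∅
  L6: DF={L7}
  L7: DF=∅

φ for w: defs {L0,L1,L4,L7}
  DF⁺ = {L1,L6,L7}

Answer: ["L1", "L6", "L7"]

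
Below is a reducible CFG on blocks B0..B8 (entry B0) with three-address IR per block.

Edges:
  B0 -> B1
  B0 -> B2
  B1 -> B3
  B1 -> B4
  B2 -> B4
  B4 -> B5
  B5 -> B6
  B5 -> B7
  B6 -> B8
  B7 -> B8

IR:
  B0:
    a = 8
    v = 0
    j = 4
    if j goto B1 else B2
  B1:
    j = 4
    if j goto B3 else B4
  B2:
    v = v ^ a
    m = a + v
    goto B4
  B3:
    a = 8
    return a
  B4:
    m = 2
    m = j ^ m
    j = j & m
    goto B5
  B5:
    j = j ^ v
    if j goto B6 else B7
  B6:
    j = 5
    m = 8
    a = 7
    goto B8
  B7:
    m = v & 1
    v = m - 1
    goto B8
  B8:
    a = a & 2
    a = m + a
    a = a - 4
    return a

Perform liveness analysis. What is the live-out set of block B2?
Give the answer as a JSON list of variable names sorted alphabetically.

Block summaries:
  B0 def {a,j,v} use ∅
  B1 def {j} use ∅
  B2 def {m,v} use {a,v}
  B3 def {a} use ∅
  B4 def {j,m} use {j}
  B5 def {j} use {j,v}
  B6 def {a,j,m} use ∅
  B7 def {m,v} use {v}
  B8 def {a} use {a,m}

Live sets:
  live B0: ∅→{a,j,v}
  live B1: {a,v}→{a,j,v}
  live B2: {a,j,v}→{a,j,v}
  live B3: ∅→∅
  live B4: {a,j,v}→{a,j,v}
  live B5: {a,j,v}→{a,v}
  live B6: ∅→{a,m}
  live B7: {a,v}→{a,m}
  live B8: {a,m}→∅

live-out(B2) = ["a", "j", "v"]

Answer: ["a", "j", "v"]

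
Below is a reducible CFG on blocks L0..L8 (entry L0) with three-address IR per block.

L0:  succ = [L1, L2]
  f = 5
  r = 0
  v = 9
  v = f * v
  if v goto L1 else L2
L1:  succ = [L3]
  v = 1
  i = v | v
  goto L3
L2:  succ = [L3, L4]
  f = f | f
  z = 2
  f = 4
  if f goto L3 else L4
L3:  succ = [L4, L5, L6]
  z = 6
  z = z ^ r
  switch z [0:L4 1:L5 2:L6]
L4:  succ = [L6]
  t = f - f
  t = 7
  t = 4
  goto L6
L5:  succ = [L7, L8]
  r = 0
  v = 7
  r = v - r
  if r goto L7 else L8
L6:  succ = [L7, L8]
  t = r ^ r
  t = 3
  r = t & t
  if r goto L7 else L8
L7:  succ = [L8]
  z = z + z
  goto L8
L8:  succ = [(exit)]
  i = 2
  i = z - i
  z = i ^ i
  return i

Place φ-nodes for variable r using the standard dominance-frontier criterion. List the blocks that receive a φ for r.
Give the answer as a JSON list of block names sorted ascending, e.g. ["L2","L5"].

idom tree: L1←L0 L2←L0 L3←L0 L4←L0 L5←L3 L6←L0 L7←L0 L8←L0
Dom∩ at merges:
  L3: preds {L1,L2}: {L0,L1} ∩ {L0,L2} = {L0}; idom=L0
  L4: preds {L2,L3}: {L0,L2} ∩ {L0,L3} = {L0}; idom=L0
  L6: preds {L3,L4}: {L0,L3} ∩ {L0,L4} = {L0}; idom=L0
  L7: preds {L5,L6}: {L0,L3,L5} ∩ {L0,L6} = {L0}; idom=L0
  L8: preds {L5,L6,L7}: {L0,L3,L5} ∩ {L0,L6} ∩ {L0,L7} = {L0}; idom=L0

DF walk-up:
  L3←L1: walk L1 to L0
  L3←L2: walk L2 to L0
  L4←L2: walk L2 to L0
  L4←L3: walk L3 to L0
  L6←L3: walk L3 to L0
  L6←L4: walk L4 to L0
  L7←L5: walk L5→L3 to L0
  L7←L6: walk L6 to L0
  L8←L5: walk L5→L3 to L0
  L8←L6: walk L6 to L0
  L8←L7: walk L7 to L0
  DF(L0)=∅
  DF(L1)={L3}
  DF(L2)={L3,L4}
  DF(L3)={L4,L6,L7,L8}
  DF(L4)={L6}
  DF(L5)={L7,L8}
  DF(L6)={L7,L8}
  DF(L7)={L8}
  DF(L8)=∅

φ for r: defs {L0,L5,L6}
  DF⁺ = {L7,L8}

Answer: ["L7", "L8"]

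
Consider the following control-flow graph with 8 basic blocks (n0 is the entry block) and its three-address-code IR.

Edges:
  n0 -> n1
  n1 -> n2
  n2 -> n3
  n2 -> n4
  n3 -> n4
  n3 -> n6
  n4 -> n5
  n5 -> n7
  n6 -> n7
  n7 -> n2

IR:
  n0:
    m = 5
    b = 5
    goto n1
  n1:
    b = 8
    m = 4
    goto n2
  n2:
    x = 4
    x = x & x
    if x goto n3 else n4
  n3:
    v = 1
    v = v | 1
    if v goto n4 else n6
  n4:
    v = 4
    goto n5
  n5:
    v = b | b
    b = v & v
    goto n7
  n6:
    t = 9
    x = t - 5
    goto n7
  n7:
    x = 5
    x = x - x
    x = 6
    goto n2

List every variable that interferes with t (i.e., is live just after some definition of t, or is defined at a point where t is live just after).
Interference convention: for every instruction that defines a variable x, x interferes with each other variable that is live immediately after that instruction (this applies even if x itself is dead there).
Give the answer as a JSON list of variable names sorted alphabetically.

Per-block:
  n0: {b,m} / ∅
  n1: {b,m} / ∅
  n2: {x} / ∅
  n3: {v} / ∅
  n4: {v} / ∅
  n5: {b,v} / {b}
  n6: {t,x} / ∅
  n7: {x} / ∅

Backward fixpoint:
  live n0: ∅→∅
  live n1: ∅→{b}
  live n2: {b}→{b}
  live n3: {b}→{b}
  live n4: {b}→{b}
  live n5: {b}→{b}
  live n6: {b}→{b}
  live n7: {b}→{b}

Conflict graph:
  b: {m,t,v,x}
  m: {b}
  t: {b}
  v: {b}
  x: {b}

N(t) = ["b"]

Answer: ["b"]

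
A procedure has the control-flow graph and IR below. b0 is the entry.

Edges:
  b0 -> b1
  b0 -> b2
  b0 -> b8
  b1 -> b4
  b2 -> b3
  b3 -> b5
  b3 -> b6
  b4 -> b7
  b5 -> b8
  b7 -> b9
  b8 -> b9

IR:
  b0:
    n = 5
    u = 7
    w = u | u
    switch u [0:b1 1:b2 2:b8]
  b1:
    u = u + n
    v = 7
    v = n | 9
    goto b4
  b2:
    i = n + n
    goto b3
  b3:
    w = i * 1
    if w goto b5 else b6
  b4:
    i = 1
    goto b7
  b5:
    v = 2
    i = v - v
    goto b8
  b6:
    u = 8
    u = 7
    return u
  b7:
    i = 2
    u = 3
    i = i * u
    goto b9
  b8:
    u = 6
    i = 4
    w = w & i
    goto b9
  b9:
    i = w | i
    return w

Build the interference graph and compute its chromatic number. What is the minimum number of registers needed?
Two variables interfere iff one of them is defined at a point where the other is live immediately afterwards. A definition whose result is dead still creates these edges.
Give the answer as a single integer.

Answer: 3

Derivation:
Block summaries:
  b0: {n,u,w} / ∅
  b1: {u,v} / {n,u}
  b2: {i} / {n}
  b3: {w} / {i}
  b4: {i} / ∅
  b5: {i,v} / ∅
  b6: {u} / ∅
  b7: {i,u} / ∅
  b8: {i,u,w} / {w}
  b9: {i} / {i,w}

Backward fixpoint:
  b0 li=∅ lo={n,u,w}
  b1 li={n,u,w} lo={w}
  b2 li={n} lo={i}
  b3 li={i} lo={w}
  b4 li={w} lo={w}
  b5 li={w} lo={w}
  b6 li=∅ lo=∅
  b7 li={w} lo={i,w}
  b8 li={w} lo={i,w}
  b9 li={i,w} lo=∅

Interference:
  i — {u,w}
  n — {u,v,w}
  u — {i,n,w}
  v — {n,w}
  w — {i,n,u,v}

Colouring:
  lower bound: {i,u,w} mutually conflict ⇒ χ ≥ 3
  3-colouring: r0={w}  r1={i,n}  r2={u,v}
  χ = 3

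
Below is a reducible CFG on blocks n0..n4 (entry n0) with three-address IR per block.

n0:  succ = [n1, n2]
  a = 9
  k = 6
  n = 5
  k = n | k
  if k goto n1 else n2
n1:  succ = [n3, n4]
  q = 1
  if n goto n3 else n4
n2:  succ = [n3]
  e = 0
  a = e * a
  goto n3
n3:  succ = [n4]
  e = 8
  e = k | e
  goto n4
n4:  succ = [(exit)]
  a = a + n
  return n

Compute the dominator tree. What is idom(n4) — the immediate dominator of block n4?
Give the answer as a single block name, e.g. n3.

idom tree: n1←n0 n2←n0 n3←n0 n4←n0
Dom at joins:
  n3: preds {n1,n2}: {n0,n1} ∩ {n0,n2} = {n0}; idom=n0
  n4: preds {n1,n3}: {n0,n1} ∩ {n0,n3} = {n0}; idom=n0

idom(n4) = n0

Answer: n0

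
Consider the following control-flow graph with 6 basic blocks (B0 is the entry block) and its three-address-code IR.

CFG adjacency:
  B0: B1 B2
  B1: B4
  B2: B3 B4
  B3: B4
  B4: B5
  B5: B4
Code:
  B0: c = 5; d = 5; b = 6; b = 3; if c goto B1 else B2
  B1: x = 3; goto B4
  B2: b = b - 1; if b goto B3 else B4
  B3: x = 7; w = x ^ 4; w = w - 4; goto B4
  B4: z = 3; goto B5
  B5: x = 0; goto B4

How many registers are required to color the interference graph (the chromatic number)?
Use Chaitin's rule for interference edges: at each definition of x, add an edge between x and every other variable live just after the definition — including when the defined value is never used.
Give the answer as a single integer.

def/use:
  B0 def {b,c,d} use ∅
  B1 def {x} use ∅
  B2 def {b} use {b}
  B3 def {w,x} use ∅
  B4 def {z} use ∅
  B5 def {x} use ∅

Backward fixpoint:
  B0 li=∅ lo={b}
  B1 li=∅ lo=∅
  B2 li={b} lo=∅
  B3 li=∅ lo=∅
  B4 li=∅ lo=∅
  B5 li=∅ lo=∅

Interference:
  b — {c}
  c — {b,d}
  d — {c}
  w — ∅
  x — ∅
  z — ∅

Chromatic number:
  lower bound: {b,c} mutually conflict ⇒ χ ≥ 2
  assign b→r1 c→r0 d→r1 w→r0 x→r0 z→r0 — no edge inside a register ⇒ χ ≤ 2
  χ = 2

Answer: 2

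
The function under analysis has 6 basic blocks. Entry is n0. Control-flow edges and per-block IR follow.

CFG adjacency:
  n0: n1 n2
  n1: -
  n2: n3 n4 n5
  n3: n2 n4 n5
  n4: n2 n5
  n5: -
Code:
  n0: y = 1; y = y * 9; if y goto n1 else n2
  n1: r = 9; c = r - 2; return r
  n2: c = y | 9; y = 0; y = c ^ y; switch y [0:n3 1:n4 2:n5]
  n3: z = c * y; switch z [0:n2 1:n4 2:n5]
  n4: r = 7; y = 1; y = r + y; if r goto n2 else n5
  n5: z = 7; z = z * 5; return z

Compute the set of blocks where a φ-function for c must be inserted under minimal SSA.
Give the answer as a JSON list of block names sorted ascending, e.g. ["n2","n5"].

Answer: ["n2"]

Derivation:
idom tree: n1←n0 n2←n0 n3←n2 n4←n2 n5←n2
Dom∩ at merges:
  n2: preds {n0,n3,n4}: {n0} ∩ {n0,n2,n3} ∩ {n0,n2,n4} = {n0}; idom=n0
  n4: preds {n2,n3}: {n0,n2} ∩ {n0,n2,n3} = {n0,n2}; idom=n2
  n5: preds {n2,n3,n4}: {n0,n2} ∩ {n0,n2,n3} ∩ {n0,n2,n4} = {n0,n2}; idom=n2

DF walk-up:
  join n2 pred n0: · stop@n0
  join n2 pred n3: n3→n2 stop@n0
  join n2 pred n4: n4→n2 stop@n0
  join n4 pred n2: · stop@n2
  join n4 pred n3: n3 stop@n2
  join n5 pred n2: · stop@n2
  join n5 pred n3: n3 stop@n2
  join n5 pred n4: n4 stop@n2
  n0 → ∅
  n1 → ∅
  n2 → {n2}
  n3 → {n2,n4,n5}
  n4 → {n2,n5}
  n5 → ∅

φ for c: defs {n1,n2}
  DF⁺ = {n2}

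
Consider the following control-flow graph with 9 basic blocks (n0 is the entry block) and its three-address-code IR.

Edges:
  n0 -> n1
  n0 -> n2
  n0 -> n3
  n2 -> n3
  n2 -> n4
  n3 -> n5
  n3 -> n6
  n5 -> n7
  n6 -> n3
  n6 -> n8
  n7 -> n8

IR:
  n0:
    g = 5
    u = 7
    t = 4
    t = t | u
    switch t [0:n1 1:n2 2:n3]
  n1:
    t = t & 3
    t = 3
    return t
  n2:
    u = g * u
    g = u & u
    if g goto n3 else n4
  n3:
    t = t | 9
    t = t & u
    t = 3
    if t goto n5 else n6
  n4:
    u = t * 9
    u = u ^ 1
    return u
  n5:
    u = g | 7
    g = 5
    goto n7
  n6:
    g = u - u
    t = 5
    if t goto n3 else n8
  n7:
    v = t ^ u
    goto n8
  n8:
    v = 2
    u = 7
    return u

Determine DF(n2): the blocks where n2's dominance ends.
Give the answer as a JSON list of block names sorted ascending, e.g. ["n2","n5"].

Answer: ["n3"]

Derivation:
idom tree: n1←n0 n2←n0 n3←n0 n4←n2 n5←n3 n6←n3 n7←n5 n8←n3
Join-block Dom:
  n3: preds {n0,n2,n6}: {n0} ∩ {n0,n2} ∩ {n0,n3,n6} = {n0}; idom=n0
  n8: preds {n6,n7}: {n0,n3,n6} ∩ {n0,n3,n5,n7} = {n0,n3}; idom=n3

DF derivation:
  n3←n0: walk · to n0
  n3←n2: walk n2 to n0
  n3←n6: walk n6→n3 to n0
  n8←n6: walk n6 to n3
  n8←n7: walk n7→n5 to n3
  n0 → ∅
  n1 → ∅
  n2 → {n3}
  n3 → {n3}
  n4 → ∅
  n5 → {n8}
  n6 → {n3,n8}
  n7 → {n8}
  n8 → ∅

DF(n2) = ["n3"]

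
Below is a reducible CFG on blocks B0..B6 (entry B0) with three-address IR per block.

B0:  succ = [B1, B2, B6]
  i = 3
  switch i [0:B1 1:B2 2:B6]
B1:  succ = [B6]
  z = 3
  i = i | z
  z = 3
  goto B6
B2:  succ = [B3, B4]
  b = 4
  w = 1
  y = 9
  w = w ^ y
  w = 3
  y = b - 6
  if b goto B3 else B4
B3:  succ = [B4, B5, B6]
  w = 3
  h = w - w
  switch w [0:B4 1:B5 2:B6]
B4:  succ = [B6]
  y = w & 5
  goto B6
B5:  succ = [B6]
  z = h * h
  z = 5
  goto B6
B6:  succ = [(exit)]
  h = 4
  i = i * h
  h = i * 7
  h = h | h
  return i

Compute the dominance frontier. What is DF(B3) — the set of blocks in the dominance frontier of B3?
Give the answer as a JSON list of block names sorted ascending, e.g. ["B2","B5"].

Answer: ["B4", "B6"]

Working:
idom tree: B1←B0 B2←B0 B3←B2 B4←B2 B5←B3 B6←B0
Dom∩ at merges:
  B4: preds {B2,B3}: {B0,B2} ∩ {B0,B2,B3} = {B0,B2}; idom=B2
  B6: preds {B0,B1,B3,B4,B5}: {B0} ∩ {B0,B1} ∩ {B0,B2,B3} ∩ {B0,B2,B4} ∩ {B0,B2,B3,B5} = {B0}; idom=B0

DF walk-up:
  B4←B2: walk · to B2
  B4←B3: walk B3 to B2
  B6←B0: walk · to B0
  B6←B1: walk B1 to B0
  B6←B3: walk B3→B2 to B0
  B6←B4: walk B4→B2 to B0
  B6←B5: walk B5→B3→B2 to B0
  B0 → ∅
  B1 → {B6}
  B2 → {B6}
  B3 → {B4,B6}
  B4 → {B6}
  B5 → {B6}
  B6 → ∅

DF(B3) = ["B4", "B6"]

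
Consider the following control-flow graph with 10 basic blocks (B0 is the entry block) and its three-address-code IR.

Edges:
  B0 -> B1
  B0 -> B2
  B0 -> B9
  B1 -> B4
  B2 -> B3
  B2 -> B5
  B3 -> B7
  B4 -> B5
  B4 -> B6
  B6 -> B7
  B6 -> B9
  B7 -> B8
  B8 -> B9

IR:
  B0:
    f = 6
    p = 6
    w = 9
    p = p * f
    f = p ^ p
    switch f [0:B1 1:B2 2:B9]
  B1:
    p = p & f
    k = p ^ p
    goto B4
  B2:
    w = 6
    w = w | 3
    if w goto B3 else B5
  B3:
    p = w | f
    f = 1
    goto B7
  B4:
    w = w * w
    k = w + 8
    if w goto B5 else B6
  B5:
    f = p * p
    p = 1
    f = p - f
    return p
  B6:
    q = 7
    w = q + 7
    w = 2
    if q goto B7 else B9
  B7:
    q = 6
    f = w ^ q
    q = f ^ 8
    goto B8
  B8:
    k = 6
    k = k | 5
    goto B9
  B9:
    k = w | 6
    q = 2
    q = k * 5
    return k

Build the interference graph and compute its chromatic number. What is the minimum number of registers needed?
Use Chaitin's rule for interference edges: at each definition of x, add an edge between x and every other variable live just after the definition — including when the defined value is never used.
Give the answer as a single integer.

Answer: 3

Working:
Per-block:
  B0: {f,p,w} / ∅
  B1: {k,p} / {f,p}
  B2: {w} / ∅
  B3: {f,p} / {f,w}
  B4: {k,w} / {w}
  B5: {f,p} / {p}
  B6: {q,w} / ∅
  B7: {f,q} / {w}
  B8: {k} / ∅
  B9: {k,q} / {w}

Backward fixpoint:
  live B0: ∅→{f,p,w}
  live B1: {f,p,w}→{p,w}
  live B2: {f,p}→{f,p,w}
  live B3: {f,w}→{w}
  live B4: {p,w}→{p}
  live B5: {p}→∅
  live B6: ∅→{w}
  live B7: {w}→{w}
  live B8: {w}→{w}
  live B9: {w}→∅

Interference:
  f — {p,w}
  k — {p,q,w}
  p — {f,k,w}
  q — {k,w}
  w — {f,k,p,q}

Registers:
  clique {f,p,w} ⇒ need ≥ 3
  3-colouring: c0={w}  c1={f,k}  c2={p,q}
  χ = 3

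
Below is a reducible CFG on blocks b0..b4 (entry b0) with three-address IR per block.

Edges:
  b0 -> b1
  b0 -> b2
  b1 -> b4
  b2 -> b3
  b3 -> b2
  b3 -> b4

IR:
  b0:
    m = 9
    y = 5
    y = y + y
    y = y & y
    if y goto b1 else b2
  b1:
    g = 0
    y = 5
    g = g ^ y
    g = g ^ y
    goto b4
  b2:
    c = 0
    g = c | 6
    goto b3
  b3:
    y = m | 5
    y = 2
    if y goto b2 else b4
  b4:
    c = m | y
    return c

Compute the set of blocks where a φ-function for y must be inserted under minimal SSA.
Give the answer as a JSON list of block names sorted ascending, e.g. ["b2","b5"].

Answer: ["b2", "b4"]

Analysis:
idom tree: b1←b0 b2←b0 b3←b2 b4←b0
Dom∩ at merges:
  b2: preds {b0,b3}: {b0} ∩ {b0,b2,b3} = {b0}; idom=b0
  b4: preds {b1,b3}: {b0,b1} ∩ {b0,b2,b3} = {b0}; idom=b0

DF derivation:
  b2←b0: walk · to b0
  b2←b3: walk b3→b2 to b0
  b4←b1: walk b1 to b0
  b4←b3: walk b3→b2 to b0
  DF(b0)=∅
  DF(b1)={b4}
  DF(b2)={b2,b4}
  DF(b3)={b2,b4}
  DF(b4)=∅

φ for y: defs {b0,b1,b3}
  DF⁺ = {b2,b4}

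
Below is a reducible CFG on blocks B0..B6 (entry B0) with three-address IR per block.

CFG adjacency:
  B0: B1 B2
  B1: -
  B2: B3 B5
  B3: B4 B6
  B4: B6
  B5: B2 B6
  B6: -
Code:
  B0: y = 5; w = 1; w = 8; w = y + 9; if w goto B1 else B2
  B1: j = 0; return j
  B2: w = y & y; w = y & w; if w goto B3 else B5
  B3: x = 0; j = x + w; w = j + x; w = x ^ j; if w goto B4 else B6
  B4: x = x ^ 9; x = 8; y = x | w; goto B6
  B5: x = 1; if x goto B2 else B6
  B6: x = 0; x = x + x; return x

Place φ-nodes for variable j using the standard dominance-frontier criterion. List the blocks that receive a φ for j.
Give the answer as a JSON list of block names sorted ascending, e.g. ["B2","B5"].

Answer: ["B6"]

Analysis:
idom tree: B1←B0 B2←B0 B3←B2 B4←B3 B5←B2 B6←B2
Dom at joins:
  B2: preds {B0,B5}: {B0} ∩ {B0,B2,B5} = {B0}; idom=B0
  B6: preds {B3,B4,B5}: {B0,B2,B3} ∩ {B0,B2,B3,B4} ∩ {B0,B2,B5} = {B0,B2}; idom=B2

DF derivation:
  join B2 pred B0: · stop@B0
  join B2 pred B5: B5→B2 stop@B0
  join B6 pred B3: B3 stop@B2
  join B6 pred B4: B4→B3 stop@B2
  join B6 pred B5: B5 stop@B2
  B0: DF=∅
  B1: DF=∅
  B2: DF={B2}
  B3: DF={B6}
  B4: DF={B6}
  B5: DF={B2,B6}
  B6: DF=∅

φ for j: defs {B1,B3}
  DF⁺ = {B6}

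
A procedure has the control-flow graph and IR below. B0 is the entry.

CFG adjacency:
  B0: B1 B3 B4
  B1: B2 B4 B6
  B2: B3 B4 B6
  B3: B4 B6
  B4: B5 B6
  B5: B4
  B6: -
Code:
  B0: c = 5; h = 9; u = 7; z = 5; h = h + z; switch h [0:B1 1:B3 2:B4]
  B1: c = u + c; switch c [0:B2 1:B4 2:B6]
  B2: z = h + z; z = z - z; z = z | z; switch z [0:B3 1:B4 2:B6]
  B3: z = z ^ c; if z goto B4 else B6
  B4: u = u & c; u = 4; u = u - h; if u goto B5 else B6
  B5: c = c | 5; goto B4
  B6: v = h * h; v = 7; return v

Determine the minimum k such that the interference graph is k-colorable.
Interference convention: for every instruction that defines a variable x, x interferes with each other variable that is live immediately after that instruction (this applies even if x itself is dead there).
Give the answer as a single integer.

Answer: 4

Derivation:
def/use:
  B0 def {c,h,u,z} use ∅
  B1 def {c} use {c,u}
  B2 def {z} use {h,z}
  B3 def {z} use {c,z}
  B4 def {u} use {c,h,u}
  B5 def {c} use {c}
  B6 def {v} use {h}

Liveness:
  B0 li=∅ lo={c,h,u,z}
  B1 li={c,h,u,z} lo={c,h,u,z}
  B2 li={c,h,u,z} lo={c,h,u,z}
  B3 li={c,h,u,z} lo={c,h,u}
  B4 li={c,h,u} lo={c,h,u}
  B5 li={c,h,u} lo={c,h,u}
  B6 li={h} lo=∅

Conflict graph:
  c↔{h,u,z}
  h↔{c,u,z}
  u↔{c,h,z}
  v↔∅
  z↔{c,h,u}

Colouring:
  lower bound: {c,h,u,z} mutually conflict ⇒ χ ≥ 4
  assign c→R0 h→R1 u→R2 v→R0 z→R3 — no edge inside a register ⇒ χ ≤ 4
  χ = 4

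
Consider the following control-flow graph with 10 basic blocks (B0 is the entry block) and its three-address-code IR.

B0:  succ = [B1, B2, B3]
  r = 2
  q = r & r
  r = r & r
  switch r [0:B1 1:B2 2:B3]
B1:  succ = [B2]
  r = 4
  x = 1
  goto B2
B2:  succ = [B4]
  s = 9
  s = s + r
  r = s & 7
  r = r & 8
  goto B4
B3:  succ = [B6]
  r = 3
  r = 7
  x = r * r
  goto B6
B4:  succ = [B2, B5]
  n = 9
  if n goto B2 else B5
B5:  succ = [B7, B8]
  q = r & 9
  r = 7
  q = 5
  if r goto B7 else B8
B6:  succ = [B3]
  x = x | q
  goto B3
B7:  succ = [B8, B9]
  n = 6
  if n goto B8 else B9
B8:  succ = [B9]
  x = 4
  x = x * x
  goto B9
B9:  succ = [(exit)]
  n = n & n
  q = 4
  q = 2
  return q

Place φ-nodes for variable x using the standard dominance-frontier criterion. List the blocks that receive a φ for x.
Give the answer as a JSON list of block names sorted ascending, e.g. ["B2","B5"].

Answer: ["B2", "B3", "B9"]

Derivation:
idom tree: B1←B0 B2←B0 B3←B0 B4←B2 B5←B4 B6←B3 B7←B5 B8←B5 B9←B5
Join-block Dom:
  B2: preds {B0,B1,B4}: {B0} ∩ {B0,B1} ∩ {B0,B2,B4} = {B0}; idom=B0
  B3: preds {B0,B6}: {B0} ∩ {B0,B3,B6} = {B0}; idom=B0
  B8: preds {B5,B7}: {B0,B2,B4,B5} ∩ {B0,B2,B4,B5,B7} = {B0,B2,B4,B5}; idom=B5
  B9: preds {B7,B8}: {B0,B2,B4,B5,B7} ∩ {B0,B2,B4,B5,B8} = {B0,B2,B4,B5}; idom=B5

DF walk-up:
  join B2 pred B0: · stop@B0
  join B2 pred B1: B1 stop@B0
  join B2 pred B4: B4→B2 stop@B0
  join B3 pred B0: · stop@B0
  join B3 pred B6: B6→B3 stop@B0
  join B8 pred B5: · stop@B5
  join B8 pred B7: B7 stop@B5
  join B9 pred B7: B7 stop@B5
  join B9 pred B8: B8 stop@B5
  B0 → ∅
  B1 → {B2}
  B2 → {B2}
  B3 → {B3}
  B4 → {B2}
  B5 → ∅
  B6 → {B3}
  B7 → {B8,B9}
  B8 → {B9}
  B9 → ∅

φ for x: defs {B1,B3,B6,B8}
  DF⁺ = {B2,B3,B9}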